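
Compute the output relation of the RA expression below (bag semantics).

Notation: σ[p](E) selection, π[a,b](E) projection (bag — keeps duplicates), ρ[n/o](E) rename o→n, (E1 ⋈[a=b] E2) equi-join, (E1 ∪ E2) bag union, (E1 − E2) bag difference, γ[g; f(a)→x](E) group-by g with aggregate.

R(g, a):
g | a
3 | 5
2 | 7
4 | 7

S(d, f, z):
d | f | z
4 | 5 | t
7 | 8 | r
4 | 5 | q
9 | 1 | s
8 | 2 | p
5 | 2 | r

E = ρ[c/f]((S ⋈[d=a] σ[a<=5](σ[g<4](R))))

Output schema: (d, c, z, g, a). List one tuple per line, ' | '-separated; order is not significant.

Per-node cardinality:
  S → 6
  R → 3
  σ[g<4](R) → 2
  σ[a<=5](σ[g<4](R)) → 1
  (S ⋈[d=a] σ[a<=5](σ[g<4](R))) → 1
  ρ[c/f]((S ⋈[d=a] σ[a<=5](σ[g<4](R)))) → 1

== RESULT ==
d | c | z | g | a
5 | 2 | r | 3 | 5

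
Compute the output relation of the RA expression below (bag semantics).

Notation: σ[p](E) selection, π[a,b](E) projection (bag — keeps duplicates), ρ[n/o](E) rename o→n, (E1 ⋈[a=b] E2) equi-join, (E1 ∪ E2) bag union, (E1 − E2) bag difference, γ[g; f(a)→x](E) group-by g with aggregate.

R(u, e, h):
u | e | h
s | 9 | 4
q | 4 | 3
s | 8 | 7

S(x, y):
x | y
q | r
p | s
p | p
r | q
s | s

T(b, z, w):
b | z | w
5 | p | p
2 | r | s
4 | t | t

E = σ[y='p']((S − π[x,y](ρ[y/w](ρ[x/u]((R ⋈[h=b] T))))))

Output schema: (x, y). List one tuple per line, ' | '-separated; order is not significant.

Row counts bottom-up:
  S → 5
  R → 3
  T → 3
  (R ⋈[h=b] T) → 1
  ρ[x/u]((R ⋈[h=b] T)) → 1
  ρ[y/w](ρ[x/u]((R ⋈[h=b] T))) → 1
  π[x,y](ρ[y/w](ρ[x/u]((R ⋈[h=b] T)))) → 1
  (S − π[x,y](ρ[y/w](ρ[x/u]((R ⋈[h=b] T))))) → 5
  σ[y='p']((S − π[x,y](ρ[y/w](ρ[x/u]((R ⋈[h=b] T)))))) → 1

== RESULT ==
x | y
p | p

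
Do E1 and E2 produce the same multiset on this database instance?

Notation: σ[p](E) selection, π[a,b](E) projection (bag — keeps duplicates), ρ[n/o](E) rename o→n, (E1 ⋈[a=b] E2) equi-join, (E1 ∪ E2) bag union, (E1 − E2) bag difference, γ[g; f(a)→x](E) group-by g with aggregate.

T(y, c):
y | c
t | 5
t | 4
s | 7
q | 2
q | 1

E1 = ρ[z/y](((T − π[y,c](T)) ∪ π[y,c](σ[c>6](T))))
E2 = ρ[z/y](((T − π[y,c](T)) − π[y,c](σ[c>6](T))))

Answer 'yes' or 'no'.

E1 row counts bottom-up:
  T → 5
  T → 5
  π[y,c](T) → 5
  (T − π[y,c](T)) → 0
  T → 5
  σ[c>6](T) → 1
  π[y,c](σ[c>6](T)) → 1
  ((T − π[y,c](T)) ∪ π[y,c](σ[c>6](T))) → 1
  ρ[z/y](((T − π[y,c](T)) ∪ π[y,c](σ[c>6](T)))) → 1
E2 row counts bottom-up:
  T → 5
  T → 5
  π[y,c](T) → 5
  (T − π[y,c](T)) → 0
  T → 5
  σ[c>6](T) → 1
  π[y,c](σ[c>6](T)) → 1
  ((T − π[y,c](T)) − π[y,c](σ[c>6](T))) → 0
  ρ[z/y](((T − π[y,c](T)) − π[y,c](σ[c>6](T)))) → 0

E1 result:
z | c
s | 7
E2 result:
z | c
(0 rows)
Witness: ('s', 7) appears 1× in E1 but 0× in E2.

no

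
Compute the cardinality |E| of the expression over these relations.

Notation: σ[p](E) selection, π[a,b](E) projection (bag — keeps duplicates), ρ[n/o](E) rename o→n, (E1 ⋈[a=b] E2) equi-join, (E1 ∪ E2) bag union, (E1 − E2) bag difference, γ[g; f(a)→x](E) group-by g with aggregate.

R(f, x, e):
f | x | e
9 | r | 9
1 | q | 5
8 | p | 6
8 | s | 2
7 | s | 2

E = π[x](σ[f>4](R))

Stepwise |·|:
  R → 5
  σ[f>4](R) → 4
  π[x](σ[f>4](R)) → 4

|E| = 4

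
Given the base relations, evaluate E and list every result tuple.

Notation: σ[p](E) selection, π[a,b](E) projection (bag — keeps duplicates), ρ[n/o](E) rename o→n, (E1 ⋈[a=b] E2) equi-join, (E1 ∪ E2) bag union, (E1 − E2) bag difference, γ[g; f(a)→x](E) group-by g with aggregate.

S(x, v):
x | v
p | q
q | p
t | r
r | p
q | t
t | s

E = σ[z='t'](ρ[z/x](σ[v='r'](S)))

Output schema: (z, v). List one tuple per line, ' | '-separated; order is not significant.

Subexpression sizes:
  S → 6
  σ[v='r'](S) → 1
  ρ[z/x](σ[v='r'](S)) → 1
  σ[z='t'](ρ[z/x](σ[v='r'](S))) → 1

== RESULT ==
z | v
t | r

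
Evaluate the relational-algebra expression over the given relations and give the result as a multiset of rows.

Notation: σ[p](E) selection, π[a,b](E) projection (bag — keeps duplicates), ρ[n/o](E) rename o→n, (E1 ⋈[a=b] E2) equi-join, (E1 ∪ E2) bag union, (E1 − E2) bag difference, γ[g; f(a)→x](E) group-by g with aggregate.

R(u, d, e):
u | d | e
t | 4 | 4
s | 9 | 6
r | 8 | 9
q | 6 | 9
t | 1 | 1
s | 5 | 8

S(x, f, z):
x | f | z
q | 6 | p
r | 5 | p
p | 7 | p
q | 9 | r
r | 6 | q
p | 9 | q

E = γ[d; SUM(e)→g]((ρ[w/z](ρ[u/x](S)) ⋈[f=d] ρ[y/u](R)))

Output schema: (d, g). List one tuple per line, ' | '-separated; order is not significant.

Row counts bottom-up:
  S → 6
  ρ[u/x](S) → 6
  ρ[w/z](ρ[u/x](S)) → 6
  R → 6
  ρ[y/u](R) → 6
  (ρ[w/z](ρ[u/x](S)) ⋈[f=d] ρ[y/u](R)) → 5
  γ[d; SUM(e)→g]((ρ[w/z](ρ[u/x](S)) ⋈[f=d] ρ[y/u](R))) → 3

== RESULT ==
d | g
5 | 8
6 | 18
9 | 12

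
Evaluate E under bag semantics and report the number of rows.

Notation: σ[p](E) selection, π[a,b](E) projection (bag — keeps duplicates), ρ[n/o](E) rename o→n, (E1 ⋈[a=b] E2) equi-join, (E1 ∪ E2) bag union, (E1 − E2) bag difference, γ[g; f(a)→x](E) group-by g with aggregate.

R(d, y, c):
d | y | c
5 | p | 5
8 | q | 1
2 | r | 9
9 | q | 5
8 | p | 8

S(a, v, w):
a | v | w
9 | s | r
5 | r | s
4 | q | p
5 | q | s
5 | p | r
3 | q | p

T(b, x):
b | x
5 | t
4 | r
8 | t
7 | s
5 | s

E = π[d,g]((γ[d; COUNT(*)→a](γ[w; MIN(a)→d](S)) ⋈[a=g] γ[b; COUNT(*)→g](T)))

Per-node cardinality:
  S → 6
  γ[w; MIN(a)→d](S) → 3
  γ[d; COUNT(*)→a](γ[w; MIN(a)→d](S)) → 2
  T → 5
  γ[b; COUNT(*)→g](T) → 4
  (γ[d; COUNT(*)→a](γ[w; MIN(a)→d](S)) ⋈[a=g] γ[b; COUNT(*)→g](T)) → 4
  π[d,g]((γ[d; COUNT(*)→a](γ[w; MIN(a)→d](S)) ⋈[a=g] γ[b; COUNT(*)→g](T))) → 4

|E| = 4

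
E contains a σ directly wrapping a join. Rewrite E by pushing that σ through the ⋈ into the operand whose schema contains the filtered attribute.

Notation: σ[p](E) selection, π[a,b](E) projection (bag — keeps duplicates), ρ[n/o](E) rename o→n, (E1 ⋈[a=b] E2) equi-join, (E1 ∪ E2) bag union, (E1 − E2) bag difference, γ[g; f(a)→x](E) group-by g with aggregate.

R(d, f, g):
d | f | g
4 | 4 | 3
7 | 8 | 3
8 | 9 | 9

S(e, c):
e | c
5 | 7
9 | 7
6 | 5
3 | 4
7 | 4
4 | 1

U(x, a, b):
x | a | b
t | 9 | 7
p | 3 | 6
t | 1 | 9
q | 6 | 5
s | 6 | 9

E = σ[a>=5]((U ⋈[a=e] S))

σ filters on a, owned by the left side.
E' = (σ[a>=5](U) ⋈[a=e] S)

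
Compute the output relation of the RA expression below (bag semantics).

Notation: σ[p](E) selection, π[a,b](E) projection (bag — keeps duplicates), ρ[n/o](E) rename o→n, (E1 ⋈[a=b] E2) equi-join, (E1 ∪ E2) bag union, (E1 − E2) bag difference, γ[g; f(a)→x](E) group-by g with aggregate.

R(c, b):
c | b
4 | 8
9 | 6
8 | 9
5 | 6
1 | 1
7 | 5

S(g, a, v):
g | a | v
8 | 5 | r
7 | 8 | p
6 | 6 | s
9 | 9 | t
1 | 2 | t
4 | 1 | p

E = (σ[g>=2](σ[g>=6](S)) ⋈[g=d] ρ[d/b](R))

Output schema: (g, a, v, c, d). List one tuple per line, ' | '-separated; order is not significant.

Subexpression sizes:
  S → 6
  σ[g>=6](S) → 4
  σ[g>=2](σ[g>=6](S)) → 4
  R → 6
  ρ[d/b](R) → 6
  (σ[g>=2](σ[g>=6](S)) ⋈[g=d] ρ[d/b](R)) → 4

== RESULT ==
g | a | v | c | d
6 | 6 | s | 5 | 6
6 | 6 | s | 9 | 6
8 | 5 | r | 4 | 8
9 | 9 | t | 8 | 9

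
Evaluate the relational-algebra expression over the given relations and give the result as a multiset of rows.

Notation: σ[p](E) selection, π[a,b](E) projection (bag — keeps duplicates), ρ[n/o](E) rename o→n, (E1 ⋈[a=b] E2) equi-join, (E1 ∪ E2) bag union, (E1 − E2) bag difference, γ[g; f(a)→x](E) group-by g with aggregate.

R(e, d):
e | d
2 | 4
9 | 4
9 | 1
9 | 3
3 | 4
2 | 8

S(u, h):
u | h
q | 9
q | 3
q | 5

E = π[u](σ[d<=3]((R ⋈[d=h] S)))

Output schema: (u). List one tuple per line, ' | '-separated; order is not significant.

Stepwise |·|:
  R → 6
  S → 3
  (R ⋈[d=h] S) → 1
  σ[d<=3]((R ⋈[d=h] S)) → 1
  π[u](σ[d<=3]((R ⋈[d=h] S))) → 1

== RESULT ==
u
q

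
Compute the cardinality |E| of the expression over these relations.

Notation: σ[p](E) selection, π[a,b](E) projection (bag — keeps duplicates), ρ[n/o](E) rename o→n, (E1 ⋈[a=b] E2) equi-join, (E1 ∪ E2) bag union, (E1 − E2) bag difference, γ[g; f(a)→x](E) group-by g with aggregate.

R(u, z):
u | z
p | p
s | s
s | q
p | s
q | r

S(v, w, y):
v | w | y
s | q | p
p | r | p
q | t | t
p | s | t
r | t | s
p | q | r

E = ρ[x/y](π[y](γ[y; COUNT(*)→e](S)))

Subexpression sizes:
  S → 6
  γ[y; COUNT(*)→e](S) → 4
  π[y](γ[y; COUNT(*)→e](S)) → 4
  ρ[x/y](π[y](γ[y; COUNT(*)→e](S))) → 4

|E| = 4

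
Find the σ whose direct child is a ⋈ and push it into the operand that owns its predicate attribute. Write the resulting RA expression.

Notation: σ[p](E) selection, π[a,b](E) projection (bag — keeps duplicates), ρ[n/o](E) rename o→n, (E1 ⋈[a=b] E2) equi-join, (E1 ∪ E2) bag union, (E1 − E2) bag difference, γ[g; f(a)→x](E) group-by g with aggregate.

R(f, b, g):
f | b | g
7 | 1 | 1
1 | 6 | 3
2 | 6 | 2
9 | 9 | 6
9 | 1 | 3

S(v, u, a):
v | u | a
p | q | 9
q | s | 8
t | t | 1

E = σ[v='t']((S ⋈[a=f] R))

σ filters on v, owned by the left side.
E' = (σ[v='t'](S) ⋈[a=f] R)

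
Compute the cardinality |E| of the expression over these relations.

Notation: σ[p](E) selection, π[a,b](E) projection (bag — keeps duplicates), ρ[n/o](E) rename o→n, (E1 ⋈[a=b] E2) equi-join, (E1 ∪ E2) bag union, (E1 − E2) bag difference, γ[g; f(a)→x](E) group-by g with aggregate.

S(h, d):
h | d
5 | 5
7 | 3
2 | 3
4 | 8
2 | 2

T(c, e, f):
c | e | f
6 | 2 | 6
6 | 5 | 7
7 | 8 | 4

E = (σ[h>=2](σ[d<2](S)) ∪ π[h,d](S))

Subexpression sizes:
  S → 5
  σ[d<2](S) → 0
  σ[h>=2](σ[d<2](S)) → 0
  S → 5
  π[h,d](S) → 5
  (σ[h>=2](σ[d<2](S)) ∪ π[h,d](S)) → 5

|E| = 5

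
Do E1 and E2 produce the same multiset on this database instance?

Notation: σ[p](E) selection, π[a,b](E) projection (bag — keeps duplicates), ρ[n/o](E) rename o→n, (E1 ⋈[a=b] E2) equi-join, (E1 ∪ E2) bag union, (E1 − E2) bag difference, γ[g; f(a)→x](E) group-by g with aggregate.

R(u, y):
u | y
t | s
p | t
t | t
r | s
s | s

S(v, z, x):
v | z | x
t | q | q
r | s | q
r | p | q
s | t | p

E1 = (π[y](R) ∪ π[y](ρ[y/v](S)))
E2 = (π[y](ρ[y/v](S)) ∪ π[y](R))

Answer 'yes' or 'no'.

E1 per-node cardinality:
  R → 5
  π[y](R) → 5
  S → 4
  ρ[y/v](S) → 4
  π[y](ρ[y/v](S)) → 4
  (π[y](R) ∪ π[y](ρ[y/v](S))) → 9
E2 per-node cardinality:
  S → 4
  ρ[y/v](S) → 4
  π[y](ρ[y/v](S)) → 4
  R → 5
  π[y](R) → 5
  (π[y](ρ[y/v](S)) ∪ π[y](R)) → 9

E1 and E2 produce the same multiset:
y
r
r
s
s
s
s
t
t
t

yes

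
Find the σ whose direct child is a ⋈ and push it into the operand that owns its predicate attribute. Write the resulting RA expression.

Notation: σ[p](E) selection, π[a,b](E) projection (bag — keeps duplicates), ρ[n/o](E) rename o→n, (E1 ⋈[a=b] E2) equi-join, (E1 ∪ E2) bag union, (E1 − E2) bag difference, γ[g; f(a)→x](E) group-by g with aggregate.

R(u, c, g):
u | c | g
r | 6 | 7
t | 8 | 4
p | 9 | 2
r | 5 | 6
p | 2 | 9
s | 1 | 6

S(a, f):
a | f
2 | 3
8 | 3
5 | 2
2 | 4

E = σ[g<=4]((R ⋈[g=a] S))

σ filters on g, owned by the left side.
E' = (σ[g<=4](R) ⋈[g=a] S)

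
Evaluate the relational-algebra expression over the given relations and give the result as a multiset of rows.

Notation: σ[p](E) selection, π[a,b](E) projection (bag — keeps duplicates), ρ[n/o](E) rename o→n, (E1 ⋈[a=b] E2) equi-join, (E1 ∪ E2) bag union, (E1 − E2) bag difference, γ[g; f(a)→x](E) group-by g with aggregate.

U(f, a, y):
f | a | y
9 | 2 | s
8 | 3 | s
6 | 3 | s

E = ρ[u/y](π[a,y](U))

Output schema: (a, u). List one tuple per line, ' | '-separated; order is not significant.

Stepwise |·|:
  U → 3
  π[a,y](U) → 3
  ρ[u/y](π[a,y](U)) → 3

== RESULT ==
a | u
2 | s
3 | s
3 | s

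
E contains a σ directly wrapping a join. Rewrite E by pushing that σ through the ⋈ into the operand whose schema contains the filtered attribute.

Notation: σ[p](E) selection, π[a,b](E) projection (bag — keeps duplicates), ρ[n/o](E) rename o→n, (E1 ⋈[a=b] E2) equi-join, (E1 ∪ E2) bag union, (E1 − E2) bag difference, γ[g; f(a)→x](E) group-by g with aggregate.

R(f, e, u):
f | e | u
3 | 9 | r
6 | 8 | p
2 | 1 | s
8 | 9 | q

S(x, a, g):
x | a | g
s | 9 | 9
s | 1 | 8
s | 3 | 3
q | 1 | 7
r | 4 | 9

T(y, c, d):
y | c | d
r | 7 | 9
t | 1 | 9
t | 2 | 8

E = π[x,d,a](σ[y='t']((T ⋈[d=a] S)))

σ filters on y, owned by the left side.
E' = π[x,d,a]((σ[y='t'](T) ⋈[d=a] S))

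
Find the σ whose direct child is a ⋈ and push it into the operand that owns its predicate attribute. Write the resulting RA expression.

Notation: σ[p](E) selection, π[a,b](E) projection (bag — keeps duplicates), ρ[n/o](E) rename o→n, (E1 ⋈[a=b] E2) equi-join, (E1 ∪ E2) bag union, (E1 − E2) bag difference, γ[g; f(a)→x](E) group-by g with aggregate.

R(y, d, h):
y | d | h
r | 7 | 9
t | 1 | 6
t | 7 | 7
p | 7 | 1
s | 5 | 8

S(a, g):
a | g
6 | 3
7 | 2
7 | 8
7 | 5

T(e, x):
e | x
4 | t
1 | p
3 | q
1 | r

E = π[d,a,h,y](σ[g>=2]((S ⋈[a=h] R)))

σ filters on g, owned by the left side.
E' = π[d,a,h,y]((σ[g>=2](S) ⋈[a=h] R))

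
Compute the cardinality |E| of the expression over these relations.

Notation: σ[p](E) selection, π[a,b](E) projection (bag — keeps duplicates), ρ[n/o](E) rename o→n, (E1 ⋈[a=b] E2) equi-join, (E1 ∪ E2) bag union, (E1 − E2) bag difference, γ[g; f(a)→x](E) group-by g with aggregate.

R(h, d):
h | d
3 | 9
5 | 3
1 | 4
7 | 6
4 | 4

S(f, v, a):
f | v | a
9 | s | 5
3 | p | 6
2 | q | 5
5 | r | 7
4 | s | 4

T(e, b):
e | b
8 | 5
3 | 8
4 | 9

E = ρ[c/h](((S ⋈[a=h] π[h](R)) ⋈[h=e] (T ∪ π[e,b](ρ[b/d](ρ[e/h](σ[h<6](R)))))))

Row counts bottom-up:
  S → 5
  R → 5
  π[h](R) → 5
  (S ⋈[a=h] π[h](R)) → 4
  T → 3
  R → 5
  σ[h<6](R) → 4
  ρ[e/h](σ[h<6](R)) → 4
  ρ[b/d](ρ[e/h](σ[h<6](R))) → 4
  π[e,b](ρ[b/d](ρ[e/h](σ[h<6](R)))) → 4
  (T ∪ π[e,b](ρ[b/d](ρ[e/h](σ[h<6](R))))) → 7
  ((S ⋈[a=h] π[h](R)) ⋈[h=e] (T ∪ π[e,b](ρ[b/d](ρ[e/h](σ[h<6](R)))))) → 4
  ρ[c/h](((S ⋈[a=h] π[h](R)) ⋈[h=e] (T ∪ π[e,b](ρ[b/d](ρ[e/h](σ[h<6](R))))))) → 4

|E| = 4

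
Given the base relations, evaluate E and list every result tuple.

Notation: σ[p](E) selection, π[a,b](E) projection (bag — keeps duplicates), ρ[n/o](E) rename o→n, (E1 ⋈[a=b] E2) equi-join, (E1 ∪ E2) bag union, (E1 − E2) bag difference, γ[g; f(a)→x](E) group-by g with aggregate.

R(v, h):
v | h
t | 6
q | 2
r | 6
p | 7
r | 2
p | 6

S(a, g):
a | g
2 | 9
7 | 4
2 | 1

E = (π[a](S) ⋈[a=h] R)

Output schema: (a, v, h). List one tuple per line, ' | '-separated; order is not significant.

Subexpression sizes:
  S → 3
  π[a](S) → 3
  R → 6
  (π[a](S) ⋈[a=h] R) → 5

== RESULT ==
a | v | h
2 | q | 2
2 | q | 2
2 | r | 2
2 | r | 2
7 | p | 7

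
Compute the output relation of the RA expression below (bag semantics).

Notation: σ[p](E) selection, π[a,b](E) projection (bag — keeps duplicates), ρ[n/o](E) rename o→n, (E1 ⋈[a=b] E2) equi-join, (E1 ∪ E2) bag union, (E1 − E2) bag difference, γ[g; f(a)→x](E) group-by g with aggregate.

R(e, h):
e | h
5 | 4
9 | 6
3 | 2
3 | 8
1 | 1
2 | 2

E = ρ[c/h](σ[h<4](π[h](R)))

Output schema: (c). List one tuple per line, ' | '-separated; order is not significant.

Stepwise |·|:
  R → 6
  π[h](R) → 6
  σ[h<4](π[h](R)) → 3
  ρ[c/h](σ[h<4](π[h](R))) → 3

== RESULT ==
c
1
2
2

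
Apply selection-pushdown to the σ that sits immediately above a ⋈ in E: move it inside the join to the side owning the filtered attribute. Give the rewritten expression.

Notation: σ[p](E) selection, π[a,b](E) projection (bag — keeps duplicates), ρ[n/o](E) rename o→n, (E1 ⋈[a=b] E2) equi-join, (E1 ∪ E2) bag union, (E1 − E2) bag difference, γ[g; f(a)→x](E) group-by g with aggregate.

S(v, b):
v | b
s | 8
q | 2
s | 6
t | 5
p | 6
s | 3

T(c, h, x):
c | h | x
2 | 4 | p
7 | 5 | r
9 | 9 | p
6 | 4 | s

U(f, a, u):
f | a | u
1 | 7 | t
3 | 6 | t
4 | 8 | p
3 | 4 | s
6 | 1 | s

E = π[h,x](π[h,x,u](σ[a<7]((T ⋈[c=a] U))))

σ filters on a, owned by the right side.
E' = π[h,x](π[h,x,u]((T ⋈[c=a] σ[a<7](U))))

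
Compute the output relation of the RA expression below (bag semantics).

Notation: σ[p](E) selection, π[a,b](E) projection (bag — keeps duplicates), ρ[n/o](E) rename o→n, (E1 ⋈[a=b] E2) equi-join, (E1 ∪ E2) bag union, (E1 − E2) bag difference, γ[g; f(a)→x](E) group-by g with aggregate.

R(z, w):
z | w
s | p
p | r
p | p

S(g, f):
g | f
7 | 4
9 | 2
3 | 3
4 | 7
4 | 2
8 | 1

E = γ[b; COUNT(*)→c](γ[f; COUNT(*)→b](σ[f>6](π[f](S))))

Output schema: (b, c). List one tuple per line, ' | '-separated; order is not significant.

Subexpression sizes:
  S → 6
  π[f](S) → 6
  σ[f>6](π[f](S)) → 1
  γ[f; COUNT(*)→b](σ[f>6](π[f](S))) → 1
  γ[b; COUNT(*)→c](γ[f; COUNT(*)→b](σ[f>6](π[f](S)))) → 1

== RESULT ==
b | c
1 | 1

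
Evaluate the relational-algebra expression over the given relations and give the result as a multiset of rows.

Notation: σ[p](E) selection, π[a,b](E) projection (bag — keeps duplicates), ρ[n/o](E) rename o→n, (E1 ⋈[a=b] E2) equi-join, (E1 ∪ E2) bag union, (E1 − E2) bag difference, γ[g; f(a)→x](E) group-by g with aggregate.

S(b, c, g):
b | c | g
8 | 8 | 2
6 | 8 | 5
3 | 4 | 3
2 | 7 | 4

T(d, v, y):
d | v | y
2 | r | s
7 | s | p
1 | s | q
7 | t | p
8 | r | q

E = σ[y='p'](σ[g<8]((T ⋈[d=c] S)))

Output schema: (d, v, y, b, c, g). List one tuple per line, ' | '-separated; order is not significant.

Subexpression sizes:
  T → 5
  S → 4
  (T ⋈[d=c] S) → 4
  σ[g<8]((T ⋈[d=c] S)) → 4
  σ[y='p'](σ[g<8]((T ⋈[d=c] S))) → 2

== RESULT ==
d | v | y | b | c | g
7 | s | p | 2 | 7 | 4
7 | t | p | 2 | 7 | 4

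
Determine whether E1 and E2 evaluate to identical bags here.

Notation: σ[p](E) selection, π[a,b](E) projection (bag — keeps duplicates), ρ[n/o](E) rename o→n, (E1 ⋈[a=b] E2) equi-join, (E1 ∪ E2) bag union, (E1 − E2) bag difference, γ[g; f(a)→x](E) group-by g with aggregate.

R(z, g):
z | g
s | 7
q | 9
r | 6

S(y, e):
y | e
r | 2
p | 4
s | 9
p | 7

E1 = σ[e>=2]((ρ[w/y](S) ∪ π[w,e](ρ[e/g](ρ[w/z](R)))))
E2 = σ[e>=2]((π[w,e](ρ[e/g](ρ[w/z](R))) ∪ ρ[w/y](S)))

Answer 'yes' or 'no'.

E1 row counts bottom-up:
  S → 4
  ρ[w/y](S) → 4
  R → 3
  ρ[w/z](R) → 3
  ρ[e/g](ρ[w/z](R)) → 3
  π[w,e](ρ[e/g](ρ[w/z](R))) → 3
  (ρ[w/y](S) ∪ π[w,e](ρ[e/g](ρ[w/z](R)))) → 7
  σ[e>=2]((ρ[w/y](S) ∪ π[w,e](ρ[e/g](ρ[w/z](R))))) → 7
E2 row counts bottom-up:
  R → 3
  ρ[w/z](R) → 3
  ρ[e/g](ρ[w/z](R)) → 3
  π[w,e](ρ[e/g](ρ[w/z](R))) → 3
  S → 4
  ρ[w/y](S) → 4
  (π[w,e](ρ[e/g](ρ[w/z](R))) ∪ ρ[w/y](S)) → 7
  σ[e>=2]((π[w,e](ρ[e/g](ρ[w/z](R))) ∪ ρ[w/y](S))) → 7

E1 and E2 produce the same multiset:
w | e
p | 4
p | 7
q | 9
r | 2
r | 6
s | 7
s | 9

yes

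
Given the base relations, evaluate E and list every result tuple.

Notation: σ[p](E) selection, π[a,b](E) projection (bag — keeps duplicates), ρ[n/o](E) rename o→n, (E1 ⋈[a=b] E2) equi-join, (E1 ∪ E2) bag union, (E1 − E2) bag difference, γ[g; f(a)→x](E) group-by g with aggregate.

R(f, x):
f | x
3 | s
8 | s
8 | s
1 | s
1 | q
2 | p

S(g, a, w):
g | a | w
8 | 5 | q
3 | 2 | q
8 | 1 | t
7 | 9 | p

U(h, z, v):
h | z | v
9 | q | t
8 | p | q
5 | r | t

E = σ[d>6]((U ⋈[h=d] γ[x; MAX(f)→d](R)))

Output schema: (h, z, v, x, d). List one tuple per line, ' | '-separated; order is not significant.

Subexpression sizes:
  U → 3
  R → 6
  γ[x; MAX(f)→d](R) → 3
  (U ⋈[h=d] γ[x; MAX(f)→d](R)) → 1
  σ[d>6]((U ⋈[h=d] γ[x; MAX(f)→d](R))) → 1

== RESULT ==
h | z | v | x | d
8 | p | q | s | 8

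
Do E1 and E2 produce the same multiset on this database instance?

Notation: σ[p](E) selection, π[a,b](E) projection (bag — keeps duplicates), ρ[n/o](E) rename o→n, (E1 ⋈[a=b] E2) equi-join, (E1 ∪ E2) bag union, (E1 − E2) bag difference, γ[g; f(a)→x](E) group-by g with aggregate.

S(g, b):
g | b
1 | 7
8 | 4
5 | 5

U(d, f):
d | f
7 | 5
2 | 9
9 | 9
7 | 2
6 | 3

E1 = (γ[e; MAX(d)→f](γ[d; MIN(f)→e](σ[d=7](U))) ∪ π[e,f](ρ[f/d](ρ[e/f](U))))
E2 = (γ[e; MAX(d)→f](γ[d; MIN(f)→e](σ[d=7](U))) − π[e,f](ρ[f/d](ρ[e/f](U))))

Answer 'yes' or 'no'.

E1 subexpression sizes:
  U → 5
  σ[d=7](U) → 2
  γ[d; MIN(f)→e](σ[d=7](U)) → 1
  γ[e; MAX(d)→f](γ[d; MIN(f)→e](σ[d=7](U))) → 1
  U → 5
  ρ[e/f](U) → 5
  ρ[f/d](ρ[e/f](U)) → 5
  π[e,f](ρ[f/d](ρ[e/f](U))) → 5
  (γ[e; MAX(d)→f](γ[d; MIN(f)→e](σ[d=7](U))) ∪ π[e,f](ρ[f/d](ρ[e/f](U)))) → 6
E2 subexpression sizes:
  U → 5
  σ[d=7](U) → 2
  γ[d; MIN(f)→e](σ[d=7](U)) → 1
  γ[e; MAX(d)→f](γ[d; MIN(f)→e](σ[d=7](U))) → 1
  U → 5
  ρ[e/f](U) → 5
  ρ[f/d](ρ[e/f](U)) → 5
  π[e,f](ρ[f/d](ρ[e/f](U))) → 5
  (γ[e; MAX(d)→f](γ[d; MIN(f)→e](σ[d=7](U))) − π[e,f](ρ[f/d](ρ[e/f](U)))) → 0

E1 result:
e | f
2 | 7
2 | 7
3 | 6
5 | 7
9 | 2
9 | 9
E2 result:
e | f
(0 rows)
Witness: (3, 6) appears 1× in E1 but 0× in E2.

no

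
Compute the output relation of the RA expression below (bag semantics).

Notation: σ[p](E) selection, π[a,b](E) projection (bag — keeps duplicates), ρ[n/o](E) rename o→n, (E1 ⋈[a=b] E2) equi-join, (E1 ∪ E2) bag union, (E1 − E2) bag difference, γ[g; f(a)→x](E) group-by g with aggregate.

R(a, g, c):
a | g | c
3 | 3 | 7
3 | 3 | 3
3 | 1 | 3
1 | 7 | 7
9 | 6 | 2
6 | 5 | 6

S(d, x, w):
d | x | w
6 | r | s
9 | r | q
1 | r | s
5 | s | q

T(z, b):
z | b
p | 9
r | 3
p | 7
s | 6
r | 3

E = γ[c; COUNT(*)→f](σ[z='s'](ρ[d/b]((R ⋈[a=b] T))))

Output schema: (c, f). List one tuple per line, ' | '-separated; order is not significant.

Subexpression sizes:
  R → 6
  T → 5
  (R ⋈[a=b] T) → 8
  ρ[d/b]((R ⋈[a=b] T)) → 8
  σ[z='s'](ρ[d/b]((R ⋈[a=b] T))) → 1
  γ[c; COUNT(*)→f](σ[z='s'](ρ[d/b]((R ⋈[a=b] T)))) → 1

== RESULT ==
c | f
6 | 1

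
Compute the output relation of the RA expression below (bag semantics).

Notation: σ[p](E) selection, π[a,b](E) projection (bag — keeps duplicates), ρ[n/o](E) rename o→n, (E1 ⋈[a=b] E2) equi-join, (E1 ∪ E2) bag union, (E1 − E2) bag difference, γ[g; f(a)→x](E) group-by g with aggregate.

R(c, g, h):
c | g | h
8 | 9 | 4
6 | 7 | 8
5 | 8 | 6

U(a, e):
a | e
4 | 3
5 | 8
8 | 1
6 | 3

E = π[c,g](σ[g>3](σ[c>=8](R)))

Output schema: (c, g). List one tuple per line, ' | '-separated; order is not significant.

Subexpression sizes:
  R → 3
  σ[c>=8](R) → 1
  σ[g>3](σ[c>=8](R)) → 1
  π[c,g](σ[g>3](σ[c>=8](R))) → 1

== RESULT ==
c | g
8 | 9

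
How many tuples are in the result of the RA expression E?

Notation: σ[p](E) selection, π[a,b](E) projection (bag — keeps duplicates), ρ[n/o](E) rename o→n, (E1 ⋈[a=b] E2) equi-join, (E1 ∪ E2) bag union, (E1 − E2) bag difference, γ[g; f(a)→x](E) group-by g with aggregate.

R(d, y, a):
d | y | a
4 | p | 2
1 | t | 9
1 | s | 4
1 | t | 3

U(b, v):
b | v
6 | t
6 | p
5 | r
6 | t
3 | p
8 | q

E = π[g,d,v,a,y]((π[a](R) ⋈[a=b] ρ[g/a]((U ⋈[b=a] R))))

Per-node cardinality:
  R → 4
  π[a](R) → 4
  U → 6
  R → 4
  (U ⋈[b=a] R) → 1
  ρ[g/a]((U ⋈[b=a] R)) → 1
  (π[a](R) ⋈[a=b] ρ[g/a]((U ⋈[b=a] R))) → 1
  π[g,d,v,a,y]((π[a](R) ⋈[a=b] ρ[g/a]((U ⋈[b=a] R)))) → 1

|E| = 1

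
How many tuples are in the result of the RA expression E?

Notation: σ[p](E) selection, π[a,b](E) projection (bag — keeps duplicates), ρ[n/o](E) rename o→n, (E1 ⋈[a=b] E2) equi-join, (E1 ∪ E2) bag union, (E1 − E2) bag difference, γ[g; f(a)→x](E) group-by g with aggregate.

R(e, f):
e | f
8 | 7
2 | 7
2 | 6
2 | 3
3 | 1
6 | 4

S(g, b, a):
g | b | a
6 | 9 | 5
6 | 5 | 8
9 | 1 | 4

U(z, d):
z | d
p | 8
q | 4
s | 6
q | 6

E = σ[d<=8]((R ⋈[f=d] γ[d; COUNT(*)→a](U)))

Row counts bottom-up:
  R → 6
  U → 4
  γ[d; COUNT(*)→a](U) → 3
  (R ⋈[f=d] γ[d; COUNT(*)→a](U)) → 2
  σ[d<=8]((R ⋈[f=d] γ[d; COUNT(*)→a](U))) → 2

|E| = 2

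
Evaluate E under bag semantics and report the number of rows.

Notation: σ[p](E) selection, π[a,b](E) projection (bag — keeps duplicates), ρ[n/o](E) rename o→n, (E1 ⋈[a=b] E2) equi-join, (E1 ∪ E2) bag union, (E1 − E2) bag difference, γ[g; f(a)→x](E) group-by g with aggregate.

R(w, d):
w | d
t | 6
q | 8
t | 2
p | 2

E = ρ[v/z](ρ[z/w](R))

Row counts bottom-up:
  R → 4
  ρ[z/w](R) → 4
  ρ[v/z](ρ[z/w](R)) → 4

|E| = 4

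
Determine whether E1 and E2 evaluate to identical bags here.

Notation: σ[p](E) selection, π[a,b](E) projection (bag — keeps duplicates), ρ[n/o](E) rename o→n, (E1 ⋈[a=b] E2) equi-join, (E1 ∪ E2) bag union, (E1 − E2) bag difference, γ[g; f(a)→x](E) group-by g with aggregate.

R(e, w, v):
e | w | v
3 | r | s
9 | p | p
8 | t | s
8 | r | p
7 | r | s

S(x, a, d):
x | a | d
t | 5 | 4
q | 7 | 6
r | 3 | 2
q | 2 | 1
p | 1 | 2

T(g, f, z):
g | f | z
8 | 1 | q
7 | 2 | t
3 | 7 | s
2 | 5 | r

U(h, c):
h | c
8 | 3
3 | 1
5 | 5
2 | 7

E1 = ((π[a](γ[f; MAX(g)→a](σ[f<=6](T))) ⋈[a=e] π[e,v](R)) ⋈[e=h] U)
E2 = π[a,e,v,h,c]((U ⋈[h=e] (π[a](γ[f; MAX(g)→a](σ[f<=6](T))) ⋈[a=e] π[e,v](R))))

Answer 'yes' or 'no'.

E1 subexpression sizes:
  T → 4
  σ[f<=6](T) → 3
  γ[f; MAX(g)→a](σ[f<=6](T)) → 3
  π[a](γ[f; MAX(g)→a](σ[f<=6](T))) → 3
  R → 5
  π[e,v](R) → 5
  (π[a](γ[f; MAX(g)→a](σ[f<=6](T))) ⋈[a=e] π[e,v](R)) → 3
  U → 4
  ((π[a](γ[f; MAX(g)→a](σ[f<=6](T))) ⋈[a=e] π[e,v](R)) ⋈[e=h] U) → 2
E2 subexpression sizes:
  U → 4
  T → 4
  σ[f<=6](T) → 3
  γ[f; MAX(g)→a](σ[f<=6](T)) → 3
  π[a](γ[f; MAX(g)→a](σ[f<=6](T))) → 3
  R → 5
  π[e,v](R) → 5
  (π[a](γ[f; MAX(g)→a](σ[f<=6](T))) ⋈[a=e] π[e,v](R)) → 3
  (U ⋈[h=e] (π[a](γ[f; MAX(g)→a](σ[f<=6](T))) ⋈[a=e] π[e,v](R))) → 2
  π[a,e,v,h,c]((U ⋈[h=e] (π[a](γ[f; MAX(g)→a](σ[f<=6](T))) ⋈[a=e] π[e,v](R)))) → 2

E1 and E2 produce the same multiset:
a | e | v | h | c
8 | 8 | p | 8 | 3
8 | 8 | s | 8 | 3

yes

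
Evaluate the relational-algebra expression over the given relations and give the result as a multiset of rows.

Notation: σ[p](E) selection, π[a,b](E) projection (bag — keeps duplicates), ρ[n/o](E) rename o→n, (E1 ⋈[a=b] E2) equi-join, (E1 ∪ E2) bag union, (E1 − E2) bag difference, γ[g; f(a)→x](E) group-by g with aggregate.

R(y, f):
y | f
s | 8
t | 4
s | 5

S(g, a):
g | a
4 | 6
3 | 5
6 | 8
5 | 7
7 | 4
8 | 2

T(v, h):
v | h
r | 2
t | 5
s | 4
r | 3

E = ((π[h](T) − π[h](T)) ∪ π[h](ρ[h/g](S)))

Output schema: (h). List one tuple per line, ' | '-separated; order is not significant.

Subexpression sizes:
  T → 4
  π[h](T) → 4
  T → 4
  π[h](T) → 4
  (π[h](T) − π[h](T)) → 0
  S → 6
  ρ[h/g](S) → 6
  π[h](ρ[h/g](S)) → 6
  ((π[h](T) − π[h](T)) ∪ π[h](ρ[h/g](S))) → 6

== RESULT ==
h
3
4
5
6
7
8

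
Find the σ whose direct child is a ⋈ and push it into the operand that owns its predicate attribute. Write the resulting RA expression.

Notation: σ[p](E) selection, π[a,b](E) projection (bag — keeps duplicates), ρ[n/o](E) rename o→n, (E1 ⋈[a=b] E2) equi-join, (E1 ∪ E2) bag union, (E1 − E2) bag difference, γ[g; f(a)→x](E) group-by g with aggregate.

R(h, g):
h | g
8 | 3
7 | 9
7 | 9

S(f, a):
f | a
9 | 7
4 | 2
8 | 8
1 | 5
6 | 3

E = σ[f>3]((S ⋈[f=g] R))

σ filters on f, owned by the left side.
E' = (σ[f>3](S) ⋈[f=g] R)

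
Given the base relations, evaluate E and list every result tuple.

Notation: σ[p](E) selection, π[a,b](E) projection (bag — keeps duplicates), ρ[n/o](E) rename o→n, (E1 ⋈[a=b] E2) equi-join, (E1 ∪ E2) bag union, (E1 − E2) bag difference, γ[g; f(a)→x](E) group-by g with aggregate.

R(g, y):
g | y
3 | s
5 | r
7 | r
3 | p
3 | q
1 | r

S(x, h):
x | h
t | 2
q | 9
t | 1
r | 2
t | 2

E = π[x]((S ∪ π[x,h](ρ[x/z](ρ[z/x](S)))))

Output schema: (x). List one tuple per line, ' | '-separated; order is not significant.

Row counts bottom-up:
  S → 5
  S → 5
  ρ[z/x](S) → 5
  ρ[x/z](ρ[z/x](S)) → 5
  π[x,h](ρ[x/z](ρ[z/x](S))) → 5
  (S ∪ π[x,h](ρ[x/z](ρ[z/x](S)))) → 10
  π[x]((S ∪ π[x,h](ρ[x/z](ρ[z/x](S))))) → 10

== RESULT ==
x
q
q
r
r
t
t
t
t
t
t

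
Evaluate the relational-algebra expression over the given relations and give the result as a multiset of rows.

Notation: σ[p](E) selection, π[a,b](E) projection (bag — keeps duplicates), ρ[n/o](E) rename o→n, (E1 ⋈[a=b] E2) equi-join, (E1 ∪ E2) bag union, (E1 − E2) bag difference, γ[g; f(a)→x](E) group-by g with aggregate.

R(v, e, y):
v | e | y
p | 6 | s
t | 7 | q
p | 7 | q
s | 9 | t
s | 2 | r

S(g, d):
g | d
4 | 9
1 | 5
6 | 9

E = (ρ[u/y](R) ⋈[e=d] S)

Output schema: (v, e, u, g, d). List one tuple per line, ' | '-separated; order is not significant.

Per-node cardinality:
  R → 5
  ρ[u/y](R) → 5
  S → 3
  (ρ[u/y](R) ⋈[e=d] S) → 2

== RESULT ==
v | e | u | g | d
s | 9 | t | 4 | 9
s | 9 | t | 6 | 9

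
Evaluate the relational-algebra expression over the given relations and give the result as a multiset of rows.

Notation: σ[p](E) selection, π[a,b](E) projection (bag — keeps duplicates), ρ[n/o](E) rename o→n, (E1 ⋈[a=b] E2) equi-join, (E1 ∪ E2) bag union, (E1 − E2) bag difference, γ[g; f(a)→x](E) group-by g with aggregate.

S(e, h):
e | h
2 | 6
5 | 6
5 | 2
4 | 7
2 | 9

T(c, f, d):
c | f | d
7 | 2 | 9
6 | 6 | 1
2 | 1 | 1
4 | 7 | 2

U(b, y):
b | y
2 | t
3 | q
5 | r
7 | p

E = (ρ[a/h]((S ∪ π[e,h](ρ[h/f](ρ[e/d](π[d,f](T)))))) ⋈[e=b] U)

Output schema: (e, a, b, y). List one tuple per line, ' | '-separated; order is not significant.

Per-node cardinality:
  S → 5
  T → 4
  π[d,f](T) → 4
  ρ[e/d](π[d,f](T)) → 4
  ρ[h/f](ρ[e/d](π[d,f](T))) → 4
  π[e,h](ρ[h/f](ρ[e/d](π[d,f](T)))) → 4
  (S ∪ π[e,h](ρ[h/f](ρ[e/d](π[d,f](T))))) → 9
  ρ[a/h]((S ∪ π[e,h](ρ[h/f](ρ[e/d](π[d,f](T)))))) → 9
  U → 4
  (ρ[a/h]((S ∪ π[e,h](ρ[h/f](ρ[e/d](π[d,f](T)))))) ⋈[e=b] U) → 5

== RESULT ==
e | a | b | y
2 | 6 | 2 | t
2 | 7 | 2 | t
2 | 9 | 2 | t
5 | 2 | 5 | r
5 | 6 | 5 | r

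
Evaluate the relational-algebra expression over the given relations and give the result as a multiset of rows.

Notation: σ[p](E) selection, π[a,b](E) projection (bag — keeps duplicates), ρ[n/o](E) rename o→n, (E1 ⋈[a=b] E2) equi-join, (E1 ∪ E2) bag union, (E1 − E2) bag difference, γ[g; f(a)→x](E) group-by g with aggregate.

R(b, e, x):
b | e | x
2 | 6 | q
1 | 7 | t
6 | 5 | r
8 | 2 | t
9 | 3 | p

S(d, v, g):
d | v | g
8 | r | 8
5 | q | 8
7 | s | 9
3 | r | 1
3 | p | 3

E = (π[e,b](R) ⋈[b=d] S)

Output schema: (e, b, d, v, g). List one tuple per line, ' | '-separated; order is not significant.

Row counts bottom-up:
  R → 5
  π[e,b](R) → 5
  S → 5
  (π[e,b](R) ⋈[b=d] S) → 1

== RESULT ==
e | b | d | v | g
2 | 8 | 8 | r | 8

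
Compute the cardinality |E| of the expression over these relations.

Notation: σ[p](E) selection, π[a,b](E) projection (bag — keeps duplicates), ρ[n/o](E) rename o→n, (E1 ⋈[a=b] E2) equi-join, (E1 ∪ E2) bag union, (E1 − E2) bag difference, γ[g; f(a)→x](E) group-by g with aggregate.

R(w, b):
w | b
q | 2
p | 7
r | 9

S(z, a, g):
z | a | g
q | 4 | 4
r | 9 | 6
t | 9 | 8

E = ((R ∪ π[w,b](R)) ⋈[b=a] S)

Per-node cardinality:
  R → 3
  R → 3
  π[w,b](R) → 3
  (R ∪ π[w,b](R)) → 6
  S → 3
  ((R ∪ π[w,b](R)) ⋈[b=a] S) → 4

|E| = 4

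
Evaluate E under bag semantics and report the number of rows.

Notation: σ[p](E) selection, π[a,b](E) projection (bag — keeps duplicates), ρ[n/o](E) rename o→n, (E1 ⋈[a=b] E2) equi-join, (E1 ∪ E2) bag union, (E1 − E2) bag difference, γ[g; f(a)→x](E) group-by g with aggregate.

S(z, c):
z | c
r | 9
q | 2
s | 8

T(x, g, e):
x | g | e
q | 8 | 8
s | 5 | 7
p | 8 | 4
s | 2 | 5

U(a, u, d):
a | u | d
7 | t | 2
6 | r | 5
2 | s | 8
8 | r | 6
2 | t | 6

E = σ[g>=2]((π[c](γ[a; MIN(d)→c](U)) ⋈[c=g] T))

Per-node cardinality:
  U → 5
  γ[a; MIN(d)→c](U) → 4
  π[c](γ[a; MIN(d)→c](U)) → 4
  T → 4
  (π[c](γ[a; MIN(d)→c](U)) ⋈[c=g] T) → 2
  σ[g>=2]((π[c](γ[a; MIN(d)→c](U)) ⋈[c=g] T)) → 2

|E| = 2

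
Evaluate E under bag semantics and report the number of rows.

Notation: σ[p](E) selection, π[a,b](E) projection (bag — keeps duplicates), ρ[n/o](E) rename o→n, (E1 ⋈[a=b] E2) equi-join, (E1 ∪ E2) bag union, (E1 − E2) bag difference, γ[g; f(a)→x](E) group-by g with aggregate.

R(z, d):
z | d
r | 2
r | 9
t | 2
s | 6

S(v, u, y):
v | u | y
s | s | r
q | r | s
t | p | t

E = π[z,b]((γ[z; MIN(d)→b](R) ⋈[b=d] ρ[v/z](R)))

Per-node cardinality:
  R → 4
  γ[z; MIN(d)→b](R) → 3
  R → 4
  ρ[v/z](R) → 4
  (γ[z; MIN(d)→b](R) ⋈[b=d] ρ[v/z](R)) → 5
  π[z,b]((γ[z; MIN(d)→b](R) ⋈[b=d] ρ[v/z](R))) → 5

|E| = 5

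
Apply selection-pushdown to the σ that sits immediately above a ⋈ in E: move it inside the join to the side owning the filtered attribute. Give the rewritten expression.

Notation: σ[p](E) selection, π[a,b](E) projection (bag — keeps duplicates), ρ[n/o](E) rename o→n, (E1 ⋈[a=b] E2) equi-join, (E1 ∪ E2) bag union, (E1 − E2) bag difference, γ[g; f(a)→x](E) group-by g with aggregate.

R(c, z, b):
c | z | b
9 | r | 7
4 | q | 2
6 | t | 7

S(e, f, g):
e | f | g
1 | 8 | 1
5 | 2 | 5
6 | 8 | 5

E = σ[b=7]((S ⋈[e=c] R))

σ filters on b, owned by the right side.
E' = (S ⋈[e=c] σ[b=7](R))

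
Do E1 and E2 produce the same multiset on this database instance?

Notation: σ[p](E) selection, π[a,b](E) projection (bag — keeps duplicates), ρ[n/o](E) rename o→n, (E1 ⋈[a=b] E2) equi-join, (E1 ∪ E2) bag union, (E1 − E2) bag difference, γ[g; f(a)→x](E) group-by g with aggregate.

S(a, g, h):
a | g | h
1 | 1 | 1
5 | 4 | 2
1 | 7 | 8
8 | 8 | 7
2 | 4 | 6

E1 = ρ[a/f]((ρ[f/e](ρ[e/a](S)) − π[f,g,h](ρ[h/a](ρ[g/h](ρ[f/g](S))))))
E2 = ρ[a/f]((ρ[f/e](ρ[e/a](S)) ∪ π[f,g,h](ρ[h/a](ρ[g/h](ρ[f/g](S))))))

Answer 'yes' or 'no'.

E1 per-node cardinality:
  S → 5
  ρ[e/a](S) → 5
  ρ[f/e](ρ[e/a](S)) → 5
  S → 5
  ρ[f/g](S) → 5
  ρ[g/h](ρ[f/g](S)) → 5
  ρ[h/a](ρ[g/h](ρ[f/g](S))) → 5
  π[f,g,h](ρ[h/a](ρ[g/h](ρ[f/g](S)))) → 5
  (ρ[f/e](ρ[e/a](S)) − π[f,g,h](ρ[h/a](ρ[g/h](ρ[f/g](S))))) → 4
  ρ[a/f]((ρ[f/e](ρ[e/a](S)) − π[f,g,h](ρ[h/a](ρ[g/h](ρ[f/g](S)))))) → 4
E2 per-node cardinality:
  S → 5
  ρ[e/a](S) → 5
  ρ[f/e](ρ[e/a](S)) → 5
  S → 5
  ρ[f/g](S) → 5
  ρ[g/h](ρ[f/g](S)) → 5
  ρ[h/a](ρ[g/h](ρ[f/g](S))) → 5
  π[f,g,h](ρ[h/a](ρ[g/h](ρ[f/g](S)))) → 5
  (ρ[f/e](ρ[e/a](S)) ∪ π[f,g,h](ρ[h/a](ρ[g/h](ρ[f/g](S))))) → 10
  ρ[a/f]((ρ[f/e](ρ[e/a](S)) ∪ π[f,g,h](ρ[h/a](ρ[g/h](ρ[f/g](S)))))) → 10

E1 result:
a | g | h
1 | 7 | 8
2 | 4 | 6
5 | 4 | 2
8 | 8 | 7
E2 result:
a | g | h
1 | 1 | 1
1 | 1 | 1
1 | 7 | 8
2 | 4 | 6
4 | 2 | 5
4 | 6 | 2
5 | 4 | 2
7 | 8 | 1
8 | 7 | 8
8 | 8 | 7
Witness: (8, 7, 8) appears 0× in E1 but 1× in E2.

no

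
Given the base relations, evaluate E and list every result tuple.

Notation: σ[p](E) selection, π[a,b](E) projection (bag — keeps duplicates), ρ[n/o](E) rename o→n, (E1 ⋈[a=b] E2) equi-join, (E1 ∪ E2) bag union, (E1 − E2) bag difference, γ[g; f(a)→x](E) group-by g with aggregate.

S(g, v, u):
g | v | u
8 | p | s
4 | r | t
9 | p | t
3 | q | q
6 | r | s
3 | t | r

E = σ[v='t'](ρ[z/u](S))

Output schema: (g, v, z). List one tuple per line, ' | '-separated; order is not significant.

Stepwise |·|:
  S → 6
  ρ[z/u](S) → 6
  σ[v='t'](ρ[z/u](S)) → 1

== RESULT ==
g | v | z
3 | t | r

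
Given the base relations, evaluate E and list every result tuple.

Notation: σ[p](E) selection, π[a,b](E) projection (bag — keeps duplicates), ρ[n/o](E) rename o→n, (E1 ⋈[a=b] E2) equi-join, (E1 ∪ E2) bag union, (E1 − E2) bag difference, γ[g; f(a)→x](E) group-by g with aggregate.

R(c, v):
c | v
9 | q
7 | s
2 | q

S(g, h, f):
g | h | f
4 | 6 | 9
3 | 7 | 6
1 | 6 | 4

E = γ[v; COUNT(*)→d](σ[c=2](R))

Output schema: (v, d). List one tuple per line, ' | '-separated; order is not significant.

Subexpression sizes:
  R → 3
  σ[c=2](R) → 1
  γ[v; COUNT(*)→d](σ[c=2](R)) → 1

== RESULT ==
v | d
q | 1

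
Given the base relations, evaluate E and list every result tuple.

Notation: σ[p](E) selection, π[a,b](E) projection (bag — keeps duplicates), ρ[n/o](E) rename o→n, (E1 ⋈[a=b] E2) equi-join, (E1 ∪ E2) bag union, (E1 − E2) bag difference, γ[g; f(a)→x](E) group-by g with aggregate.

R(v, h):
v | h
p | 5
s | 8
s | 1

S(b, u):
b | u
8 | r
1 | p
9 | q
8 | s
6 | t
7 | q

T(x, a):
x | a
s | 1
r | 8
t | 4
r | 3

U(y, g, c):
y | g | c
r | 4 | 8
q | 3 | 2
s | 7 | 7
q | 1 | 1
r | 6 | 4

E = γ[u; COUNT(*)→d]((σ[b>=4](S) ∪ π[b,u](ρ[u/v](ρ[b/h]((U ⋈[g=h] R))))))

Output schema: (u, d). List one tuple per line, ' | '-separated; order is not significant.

Row counts bottom-up:
  S → 6
  σ[b>=4](S) → 5
  U → 5
  R → 3
  (U ⋈[g=h] R) → 1
  ρ[b/h]((U ⋈[g=h] R)) → 1
  ρ[u/v](ρ[b/h]((U ⋈[g=h] R))) → 1
  π[b,u](ρ[u/v](ρ[b/h]((U ⋈[g=h] R)))) → 1
  (σ[b>=4](S) ∪ π[b,u](ρ[u/v](ρ[b/h]((U ⋈[g=h] R))))) → 6
  γ[u; COUNT(*)→d]((σ[b>=4](S) ∪ π[b,u](ρ[u/v](ρ[b/h]((U ⋈[g=h] R)))))) → 4

== RESULT ==
u | d
q | 2
r | 1
s | 2
t | 1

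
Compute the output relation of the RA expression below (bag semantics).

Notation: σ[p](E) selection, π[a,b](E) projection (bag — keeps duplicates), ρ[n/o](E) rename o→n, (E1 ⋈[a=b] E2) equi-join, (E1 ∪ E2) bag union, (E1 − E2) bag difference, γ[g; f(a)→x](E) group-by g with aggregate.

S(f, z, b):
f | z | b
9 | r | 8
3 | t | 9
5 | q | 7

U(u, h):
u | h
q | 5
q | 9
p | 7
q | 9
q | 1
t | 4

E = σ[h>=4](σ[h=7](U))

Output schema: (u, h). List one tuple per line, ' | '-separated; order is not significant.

Subexpression sizes:
  U → 6
  σ[h=7](U) → 1
  σ[h>=4](σ[h=7](U)) → 1

== RESULT ==
u | h
p | 7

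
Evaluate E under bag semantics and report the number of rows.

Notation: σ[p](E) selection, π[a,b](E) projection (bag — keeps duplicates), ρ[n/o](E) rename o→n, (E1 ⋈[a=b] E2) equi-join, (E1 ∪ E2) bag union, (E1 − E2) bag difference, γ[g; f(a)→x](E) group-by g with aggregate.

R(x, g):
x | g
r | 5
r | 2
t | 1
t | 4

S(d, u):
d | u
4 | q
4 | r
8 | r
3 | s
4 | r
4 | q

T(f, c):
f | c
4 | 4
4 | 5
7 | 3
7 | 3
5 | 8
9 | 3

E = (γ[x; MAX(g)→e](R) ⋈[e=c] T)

Subexpression sizes:
  R → 4
  γ[x; MAX(g)→e](R) → 2
  T → 6
  (γ[x; MAX(g)→e](R) ⋈[e=c] T) → 2

|E| = 2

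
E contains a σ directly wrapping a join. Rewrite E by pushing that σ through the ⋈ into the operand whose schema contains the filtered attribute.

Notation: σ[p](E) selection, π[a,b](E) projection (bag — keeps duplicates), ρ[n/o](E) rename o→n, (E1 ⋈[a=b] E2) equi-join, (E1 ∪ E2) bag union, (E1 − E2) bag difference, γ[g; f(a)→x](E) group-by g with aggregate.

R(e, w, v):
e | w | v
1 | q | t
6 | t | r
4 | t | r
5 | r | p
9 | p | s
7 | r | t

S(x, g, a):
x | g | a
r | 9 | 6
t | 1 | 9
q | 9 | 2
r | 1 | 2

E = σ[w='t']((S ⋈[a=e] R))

σ filters on w, owned by the right side.
E' = (S ⋈[a=e] σ[w='t'](R))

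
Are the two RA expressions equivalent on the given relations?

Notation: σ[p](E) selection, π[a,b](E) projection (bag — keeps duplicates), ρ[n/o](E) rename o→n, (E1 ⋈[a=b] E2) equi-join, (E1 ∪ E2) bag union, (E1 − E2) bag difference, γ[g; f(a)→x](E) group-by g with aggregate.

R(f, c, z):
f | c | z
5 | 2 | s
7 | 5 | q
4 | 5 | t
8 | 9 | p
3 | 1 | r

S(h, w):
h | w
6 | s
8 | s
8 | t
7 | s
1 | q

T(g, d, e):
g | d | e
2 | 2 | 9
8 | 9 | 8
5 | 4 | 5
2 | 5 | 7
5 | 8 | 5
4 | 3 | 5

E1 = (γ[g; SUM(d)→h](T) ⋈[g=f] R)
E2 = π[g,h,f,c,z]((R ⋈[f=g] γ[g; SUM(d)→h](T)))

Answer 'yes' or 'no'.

E1 per-node cardinality:
  T → 6
  γ[g; SUM(d)→h](T) → 4
  R → 5
  (γ[g; SUM(d)→h](T) ⋈[g=f] R) → 3
E2 per-node cardinality:
  R → 5
  T → 6
  γ[g; SUM(d)→h](T) → 4
  (R ⋈[f=g] γ[g; SUM(d)→h](T)) → 3
  π[g,h,f,c,z]((R ⋈[f=g] γ[g; SUM(d)→h](T))) → 3

E1 and E2 produce the same multiset:
g | h | f | c | z
4 | 3 | 4 | 5 | t
5 | 12 | 5 | 2 | s
8 | 9 | 8 | 9 | p

yes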